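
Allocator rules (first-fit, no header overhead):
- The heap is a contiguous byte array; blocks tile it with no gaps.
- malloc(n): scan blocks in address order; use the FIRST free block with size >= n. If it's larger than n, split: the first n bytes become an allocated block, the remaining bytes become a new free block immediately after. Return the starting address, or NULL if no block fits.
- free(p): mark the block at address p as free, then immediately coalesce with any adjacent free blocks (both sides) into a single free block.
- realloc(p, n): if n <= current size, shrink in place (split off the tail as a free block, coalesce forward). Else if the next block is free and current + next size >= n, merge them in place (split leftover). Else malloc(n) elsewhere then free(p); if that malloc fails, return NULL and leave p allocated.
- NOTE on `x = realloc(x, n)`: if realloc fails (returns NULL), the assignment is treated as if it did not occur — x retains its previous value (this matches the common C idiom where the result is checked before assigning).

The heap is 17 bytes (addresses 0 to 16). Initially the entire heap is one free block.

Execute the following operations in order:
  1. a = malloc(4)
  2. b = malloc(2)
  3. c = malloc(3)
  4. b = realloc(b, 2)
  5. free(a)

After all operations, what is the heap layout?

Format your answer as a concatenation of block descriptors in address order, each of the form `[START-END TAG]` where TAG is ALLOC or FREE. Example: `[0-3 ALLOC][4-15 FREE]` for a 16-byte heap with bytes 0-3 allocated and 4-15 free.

Answer: [0-3 FREE][4-5 ALLOC][6-8 ALLOC][9-16 FREE]

Derivation:
Op 1: a = malloc(4) -> a = 0; heap: [0-3 ALLOC][4-16 FREE]
Op 2: b = malloc(2) -> b = 4; heap: [0-3 ALLOC][4-5 ALLOC][6-16 FREE]
Op 3: c = malloc(3) -> c = 6; heap: [0-3 ALLOC][4-5 ALLOC][6-8 ALLOC][9-16 FREE]
Op 4: b = realloc(b, 2) -> b = 4; heap: [0-3 ALLOC][4-5 ALLOC][6-8 ALLOC][9-16 FREE]
Op 5: free(a) -> (freed a); heap: [0-3 FREE][4-5 ALLOC][6-8 ALLOC][9-16 FREE]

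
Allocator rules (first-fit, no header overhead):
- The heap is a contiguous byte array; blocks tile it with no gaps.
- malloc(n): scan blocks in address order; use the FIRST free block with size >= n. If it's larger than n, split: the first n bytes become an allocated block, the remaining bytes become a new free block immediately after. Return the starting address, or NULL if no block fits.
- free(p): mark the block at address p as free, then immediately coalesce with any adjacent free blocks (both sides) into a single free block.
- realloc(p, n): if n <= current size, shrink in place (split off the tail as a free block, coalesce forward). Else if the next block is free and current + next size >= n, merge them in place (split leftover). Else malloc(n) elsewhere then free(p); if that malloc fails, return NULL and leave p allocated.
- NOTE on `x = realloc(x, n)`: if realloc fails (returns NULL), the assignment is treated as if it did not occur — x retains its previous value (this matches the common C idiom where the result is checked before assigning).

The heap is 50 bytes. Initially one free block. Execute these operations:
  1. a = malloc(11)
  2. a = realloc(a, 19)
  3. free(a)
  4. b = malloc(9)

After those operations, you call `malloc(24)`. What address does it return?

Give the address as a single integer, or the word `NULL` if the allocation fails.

Op 1: a = malloc(11) -> a = 0; heap: [0-10 ALLOC][11-49 FREE]
Op 2: a = realloc(a, 19) -> a = 0; heap: [0-18 ALLOC][19-49 FREE]
Op 3: free(a) -> (freed a); heap: [0-49 FREE]
Op 4: b = malloc(9) -> b = 0; heap: [0-8 ALLOC][9-49 FREE]
malloc(24): first-fit scan over [0-8 ALLOC][9-49 FREE] -> 9

Answer: 9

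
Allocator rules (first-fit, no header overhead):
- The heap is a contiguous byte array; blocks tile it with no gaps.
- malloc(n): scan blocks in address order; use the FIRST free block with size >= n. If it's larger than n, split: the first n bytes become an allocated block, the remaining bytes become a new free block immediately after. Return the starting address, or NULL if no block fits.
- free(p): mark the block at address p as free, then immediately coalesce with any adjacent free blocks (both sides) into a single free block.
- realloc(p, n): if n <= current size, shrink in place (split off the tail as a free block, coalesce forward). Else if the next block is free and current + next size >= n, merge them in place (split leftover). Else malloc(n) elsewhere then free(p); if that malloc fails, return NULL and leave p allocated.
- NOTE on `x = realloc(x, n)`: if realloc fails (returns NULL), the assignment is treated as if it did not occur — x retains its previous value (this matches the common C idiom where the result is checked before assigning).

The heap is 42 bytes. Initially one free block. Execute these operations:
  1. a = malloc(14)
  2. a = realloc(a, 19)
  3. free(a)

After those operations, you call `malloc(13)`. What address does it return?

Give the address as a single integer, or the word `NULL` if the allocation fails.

Answer: 0

Derivation:
Op 1: a = malloc(14) -> a = 0; heap: [0-13 ALLOC][14-41 FREE]
Op 2: a = realloc(a, 19) -> a = 0; heap: [0-18 ALLOC][19-41 FREE]
Op 3: free(a) -> (freed a); heap: [0-41 FREE]
malloc(13): first-fit scan over [0-41 FREE] -> 0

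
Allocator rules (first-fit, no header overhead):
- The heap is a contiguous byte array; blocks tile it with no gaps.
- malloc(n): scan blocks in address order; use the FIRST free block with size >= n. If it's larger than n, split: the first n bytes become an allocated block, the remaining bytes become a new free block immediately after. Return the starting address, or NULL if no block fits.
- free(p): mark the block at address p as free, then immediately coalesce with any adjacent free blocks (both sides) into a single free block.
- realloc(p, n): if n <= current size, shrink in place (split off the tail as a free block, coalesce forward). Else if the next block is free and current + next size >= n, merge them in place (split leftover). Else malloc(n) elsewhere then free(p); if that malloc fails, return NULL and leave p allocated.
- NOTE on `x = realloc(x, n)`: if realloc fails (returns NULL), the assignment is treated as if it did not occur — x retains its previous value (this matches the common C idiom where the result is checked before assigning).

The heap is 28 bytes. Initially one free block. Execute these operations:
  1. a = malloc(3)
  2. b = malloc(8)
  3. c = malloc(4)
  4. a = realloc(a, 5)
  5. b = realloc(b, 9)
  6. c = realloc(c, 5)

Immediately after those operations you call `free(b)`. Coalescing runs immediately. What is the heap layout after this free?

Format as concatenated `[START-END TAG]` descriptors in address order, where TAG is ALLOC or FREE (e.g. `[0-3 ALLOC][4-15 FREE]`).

Answer: [0-14 FREE][15-19 ALLOC][20-24 ALLOC][25-27 FREE]

Derivation:
Op 1: a = malloc(3) -> a = 0; heap: [0-2 ALLOC][3-27 FREE]
Op 2: b = malloc(8) -> b = 3; heap: [0-2 ALLOC][3-10 ALLOC][11-27 FREE]
Op 3: c = malloc(4) -> c = 11; heap: [0-2 ALLOC][3-10 ALLOC][11-14 ALLOC][15-27 FREE]
Op 4: a = realloc(a, 5) -> a = 15; heap: [0-2 FREE][3-10 ALLOC][11-14 ALLOC][15-19 ALLOC][20-27 FREE]
Op 5: b = realloc(b, 9) -> NULL (b unchanged); heap: [0-2 FREE][3-10 ALLOC][11-14 ALLOC][15-19 ALLOC][20-27 FREE]
Op 6: c = realloc(c, 5) -> c = 20; heap: [0-2 FREE][3-10 ALLOC][11-14 FREE][15-19 ALLOC][20-24 ALLOC][25-27 FREE]
free(b): b = 3 -> block [3-10 ALLOC]; mark free, coalesce with adjacent free neighbors -> [0-14 FREE][15-19 ALLOC][20-24 ALLOC][25-27 FREE]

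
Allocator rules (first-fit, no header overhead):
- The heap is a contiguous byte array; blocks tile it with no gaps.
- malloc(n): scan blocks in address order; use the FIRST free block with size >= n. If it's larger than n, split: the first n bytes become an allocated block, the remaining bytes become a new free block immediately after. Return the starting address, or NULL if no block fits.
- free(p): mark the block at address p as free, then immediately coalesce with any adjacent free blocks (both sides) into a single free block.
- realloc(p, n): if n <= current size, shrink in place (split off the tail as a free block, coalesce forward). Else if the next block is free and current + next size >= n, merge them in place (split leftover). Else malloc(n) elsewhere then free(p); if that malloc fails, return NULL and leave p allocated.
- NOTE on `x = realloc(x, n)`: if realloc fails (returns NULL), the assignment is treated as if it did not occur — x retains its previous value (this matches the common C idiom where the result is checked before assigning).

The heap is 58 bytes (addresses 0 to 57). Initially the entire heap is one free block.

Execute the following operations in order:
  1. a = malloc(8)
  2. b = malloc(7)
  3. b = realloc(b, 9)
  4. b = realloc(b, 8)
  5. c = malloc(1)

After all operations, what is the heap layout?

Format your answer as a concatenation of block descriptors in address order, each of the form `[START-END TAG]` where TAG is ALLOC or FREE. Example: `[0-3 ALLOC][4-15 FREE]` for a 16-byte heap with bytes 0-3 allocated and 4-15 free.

Answer: [0-7 ALLOC][8-15 ALLOC][16-16 ALLOC][17-57 FREE]

Derivation:
Op 1: a = malloc(8) -> a = 0; heap: [0-7 ALLOC][8-57 FREE]
Op 2: b = malloc(7) -> b = 8; heap: [0-7 ALLOC][8-14 ALLOC][15-57 FREE]
Op 3: b = realloc(b, 9) -> b = 8; heap: [0-7 ALLOC][8-16 ALLOC][17-57 FREE]
Op 4: b = realloc(b, 8) -> b = 8; heap: [0-7 ALLOC][8-15 ALLOC][16-57 FREE]
Op 5: c = malloc(1) -> c = 16; heap: [0-7 ALLOC][8-15 ALLOC][16-16 ALLOC][17-57 FREE]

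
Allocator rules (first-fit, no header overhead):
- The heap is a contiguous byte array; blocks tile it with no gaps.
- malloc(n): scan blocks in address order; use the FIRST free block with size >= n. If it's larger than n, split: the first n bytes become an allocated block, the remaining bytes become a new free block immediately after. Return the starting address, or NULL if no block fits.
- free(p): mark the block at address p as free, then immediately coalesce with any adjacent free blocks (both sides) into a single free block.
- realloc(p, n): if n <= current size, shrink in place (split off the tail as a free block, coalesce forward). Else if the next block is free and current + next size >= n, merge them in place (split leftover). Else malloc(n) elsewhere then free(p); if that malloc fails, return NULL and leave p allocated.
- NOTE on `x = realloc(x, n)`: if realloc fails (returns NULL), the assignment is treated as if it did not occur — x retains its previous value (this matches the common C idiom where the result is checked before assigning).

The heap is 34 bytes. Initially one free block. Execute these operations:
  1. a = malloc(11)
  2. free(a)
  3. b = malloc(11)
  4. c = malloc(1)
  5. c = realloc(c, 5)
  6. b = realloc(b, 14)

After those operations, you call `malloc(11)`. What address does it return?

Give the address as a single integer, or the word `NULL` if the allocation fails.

Op 1: a = malloc(11) -> a = 0; heap: [0-10 ALLOC][11-33 FREE]
Op 2: free(a) -> (freed a); heap: [0-33 FREE]
Op 3: b = malloc(11) -> b = 0; heap: [0-10 ALLOC][11-33 FREE]
Op 4: c = malloc(1) -> c = 11; heap: [0-10 ALLOC][11-11 ALLOC][12-33 FREE]
Op 5: c = realloc(c, 5) -> c = 11; heap: [0-10 ALLOC][11-15 ALLOC][16-33 FREE]
Op 6: b = realloc(b, 14) -> b = 16; heap: [0-10 FREE][11-15 ALLOC][16-29 ALLOC][30-33 FREE]
malloc(11): first-fit scan over [0-10 FREE][11-15 ALLOC][16-29 ALLOC][30-33 FREE] -> 0

Answer: 0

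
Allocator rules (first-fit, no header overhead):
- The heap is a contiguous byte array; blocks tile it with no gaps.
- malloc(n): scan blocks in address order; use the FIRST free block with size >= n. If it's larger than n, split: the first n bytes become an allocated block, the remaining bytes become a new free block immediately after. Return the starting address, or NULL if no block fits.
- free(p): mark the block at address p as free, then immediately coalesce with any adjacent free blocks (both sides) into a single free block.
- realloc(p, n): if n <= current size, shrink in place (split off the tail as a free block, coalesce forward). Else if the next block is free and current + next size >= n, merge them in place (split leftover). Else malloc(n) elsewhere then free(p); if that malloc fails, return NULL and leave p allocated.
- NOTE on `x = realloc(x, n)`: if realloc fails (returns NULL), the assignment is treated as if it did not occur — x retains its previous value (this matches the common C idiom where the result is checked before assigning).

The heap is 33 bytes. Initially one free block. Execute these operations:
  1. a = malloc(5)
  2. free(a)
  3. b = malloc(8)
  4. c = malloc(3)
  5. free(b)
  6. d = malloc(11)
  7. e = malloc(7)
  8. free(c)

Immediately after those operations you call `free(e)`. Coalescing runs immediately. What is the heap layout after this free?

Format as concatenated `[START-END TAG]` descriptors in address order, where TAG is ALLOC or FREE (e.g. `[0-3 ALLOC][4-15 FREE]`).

Op 1: a = malloc(5) -> a = 0; heap: [0-4 ALLOC][5-32 FREE]
Op 2: free(a) -> (freed a); heap: [0-32 FREE]
Op 3: b = malloc(8) -> b = 0; heap: [0-7 ALLOC][8-32 FREE]
Op 4: c = malloc(3) -> c = 8; heap: [0-7 ALLOC][8-10 ALLOC][11-32 FREE]
Op 5: free(b) -> (freed b); heap: [0-7 FREE][8-10 ALLOC][11-32 FREE]
Op 6: d = malloc(11) -> d = 11; heap: [0-7 FREE][8-10 ALLOC][11-21 ALLOC][22-32 FREE]
Op 7: e = malloc(7) -> e = 0; heap: [0-6 ALLOC][7-7 FREE][8-10 ALLOC][11-21 ALLOC][22-32 FREE]
Op 8: free(c) -> (freed c); heap: [0-6 ALLOC][7-10 FREE][11-21 ALLOC][22-32 FREE]
free(e): e = 0 -> block [0-6 ALLOC]; mark free, coalesce with adjacent free neighbors -> [0-10 FREE][11-21 ALLOC][22-32 FREE]

Answer: [0-10 FREE][11-21 ALLOC][22-32 FREE]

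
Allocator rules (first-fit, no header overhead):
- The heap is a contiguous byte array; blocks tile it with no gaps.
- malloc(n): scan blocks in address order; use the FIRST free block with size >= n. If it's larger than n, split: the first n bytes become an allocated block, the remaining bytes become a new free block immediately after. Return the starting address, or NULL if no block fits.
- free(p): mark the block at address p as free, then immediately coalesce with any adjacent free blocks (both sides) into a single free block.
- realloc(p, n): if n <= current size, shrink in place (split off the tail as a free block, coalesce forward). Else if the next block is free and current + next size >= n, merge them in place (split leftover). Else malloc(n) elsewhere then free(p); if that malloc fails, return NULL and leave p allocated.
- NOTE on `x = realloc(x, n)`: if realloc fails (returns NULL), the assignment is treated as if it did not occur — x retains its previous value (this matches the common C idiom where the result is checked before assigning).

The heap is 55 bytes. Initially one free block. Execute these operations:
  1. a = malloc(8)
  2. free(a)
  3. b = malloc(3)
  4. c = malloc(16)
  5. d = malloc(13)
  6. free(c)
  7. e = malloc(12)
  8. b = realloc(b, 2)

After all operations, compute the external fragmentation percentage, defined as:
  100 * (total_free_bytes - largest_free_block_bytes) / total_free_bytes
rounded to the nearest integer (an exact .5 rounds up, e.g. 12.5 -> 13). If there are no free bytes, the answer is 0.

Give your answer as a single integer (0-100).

Op 1: a = malloc(8) -> a = 0; heap: [0-7 ALLOC][8-54 FREE]
Op 2: free(a) -> (freed a); heap: [0-54 FREE]
Op 3: b = malloc(3) -> b = 0; heap: [0-2 ALLOC][3-54 FREE]
Op 4: c = malloc(16) -> c = 3; heap: [0-2 ALLOC][3-18 ALLOC][19-54 FREE]
Op 5: d = malloc(13) -> d = 19; heap: [0-2 ALLOC][3-18 ALLOC][19-31 ALLOC][32-54 FREE]
Op 6: free(c) -> (freed c); heap: [0-2 ALLOC][3-18 FREE][19-31 ALLOC][32-54 FREE]
Op 7: e = malloc(12) -> e = 3; heap: [0-2 ALLOC][3-14 ALLOC][15-18 FREE][19-31 ALLOC][32-54 FREE]
Op 8: b = realloc(b, 2) -> b = 0; heap: [0-1 ALLOC][2-2 FREE][3-14 ALLOC][15-18 FREE][19-31 ALLOC][32-54 FREE]
Free blocks: [1 4 23] total_free=28 largest=23 -> 100*(28-23)/28 = 500/28 ≈ 17.857 -> rounds to 18

Answer: 18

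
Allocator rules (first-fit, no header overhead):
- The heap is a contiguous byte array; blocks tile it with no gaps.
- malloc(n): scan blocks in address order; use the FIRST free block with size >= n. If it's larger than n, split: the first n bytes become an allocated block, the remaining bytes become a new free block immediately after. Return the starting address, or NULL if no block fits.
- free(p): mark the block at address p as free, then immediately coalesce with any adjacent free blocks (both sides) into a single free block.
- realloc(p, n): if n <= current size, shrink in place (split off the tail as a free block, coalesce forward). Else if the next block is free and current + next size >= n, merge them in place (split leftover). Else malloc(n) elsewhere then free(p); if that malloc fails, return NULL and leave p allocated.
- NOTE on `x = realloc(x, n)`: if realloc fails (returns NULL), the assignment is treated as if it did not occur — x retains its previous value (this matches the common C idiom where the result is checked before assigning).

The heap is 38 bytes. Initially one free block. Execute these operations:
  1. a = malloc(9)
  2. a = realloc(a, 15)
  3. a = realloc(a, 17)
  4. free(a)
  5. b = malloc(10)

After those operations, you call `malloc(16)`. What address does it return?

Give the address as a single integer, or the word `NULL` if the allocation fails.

Answer: 10

Derivation:
Op 1: a = malloc(9) -> a = 0; heap: [0-8 ALLOC][9-37 FREE]
Op 2: a = realloc(a, 15) -> a = 0; heap: [0-14 ALLOC][15-37 FREE]
Op 3: a = realloc(a, 17) -> a = 0; heap: [0-16 ALLOC][17-37 FREE]
Op 4: free(a) -> (freed a); heap: [0-37 FREE]
Op 5: b = malloc(10) -> b = 0; heap: [0-9 ALLOC][10-37 FREE]
malloc(16): first-fit scan over [0-9 ALLOC][10-37 FREE] -> 10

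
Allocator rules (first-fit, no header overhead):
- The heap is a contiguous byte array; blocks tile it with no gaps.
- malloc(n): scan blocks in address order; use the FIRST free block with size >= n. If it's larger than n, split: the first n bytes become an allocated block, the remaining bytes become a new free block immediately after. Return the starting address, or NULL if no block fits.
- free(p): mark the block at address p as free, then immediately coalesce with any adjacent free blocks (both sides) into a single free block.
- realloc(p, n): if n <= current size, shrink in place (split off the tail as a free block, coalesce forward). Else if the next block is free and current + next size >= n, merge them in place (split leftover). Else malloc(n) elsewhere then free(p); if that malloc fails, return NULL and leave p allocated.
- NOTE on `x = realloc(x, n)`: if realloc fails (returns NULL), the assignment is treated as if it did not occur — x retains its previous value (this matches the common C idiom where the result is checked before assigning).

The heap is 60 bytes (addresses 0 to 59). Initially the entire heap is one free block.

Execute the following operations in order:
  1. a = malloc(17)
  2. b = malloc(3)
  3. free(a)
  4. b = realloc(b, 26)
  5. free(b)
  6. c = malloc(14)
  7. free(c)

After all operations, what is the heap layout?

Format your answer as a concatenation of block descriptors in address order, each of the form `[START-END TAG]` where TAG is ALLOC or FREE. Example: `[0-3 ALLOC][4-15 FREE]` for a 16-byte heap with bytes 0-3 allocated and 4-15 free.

Op 1: a = malloc(17) -> a = 0; heap: [0-16 ALLOC][17-59 FREE]
Op 2: b = malloc(3) -> b = 17; heap: [0-16 ALLOC][17-19 ALLOC][20-59 FREE]
Op 3: free(a) -> (freed a); heap: [0-16 FREE][17-19 ALLOC][20-59 FREE]
Op 4: b = realloc(b, 26) -> b = 17; heap: [0-16 FREE][17-42 ALLOC][43-59 FREE]
Op 5: free(b) -> (freed b); heap: [0-59 FREE]
Op 6: c = malloc(14) -> c = 0; heap: [0-13 ALLOC][14-59 FREE]
Op 7: free(c) -> (freed c); heap: [0-59 FREE]

Answer: [0-59 FREE]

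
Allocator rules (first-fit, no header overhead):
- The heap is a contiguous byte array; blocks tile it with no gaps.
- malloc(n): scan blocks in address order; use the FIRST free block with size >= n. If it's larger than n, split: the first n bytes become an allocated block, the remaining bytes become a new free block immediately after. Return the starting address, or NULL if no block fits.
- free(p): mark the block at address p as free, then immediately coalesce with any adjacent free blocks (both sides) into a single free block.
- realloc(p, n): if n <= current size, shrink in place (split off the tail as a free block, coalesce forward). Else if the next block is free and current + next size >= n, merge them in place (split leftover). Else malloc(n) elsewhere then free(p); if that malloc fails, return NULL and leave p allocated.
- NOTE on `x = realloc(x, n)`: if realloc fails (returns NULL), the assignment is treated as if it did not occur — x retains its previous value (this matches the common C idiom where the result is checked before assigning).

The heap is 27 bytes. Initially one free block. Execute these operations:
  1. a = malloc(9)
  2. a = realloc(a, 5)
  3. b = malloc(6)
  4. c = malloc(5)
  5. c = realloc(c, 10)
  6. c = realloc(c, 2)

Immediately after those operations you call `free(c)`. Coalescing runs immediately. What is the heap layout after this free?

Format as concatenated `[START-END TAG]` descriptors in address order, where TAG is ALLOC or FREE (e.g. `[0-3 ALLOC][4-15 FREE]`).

Op 1: a = malloc(9) -> a = 0; heap: [0-8 ALLOC][9-26 FREE]
Op 2: a = realloc(a, 5) -> a = 0; heap: [0-4 ALLOC][5-26 FREE]
Op 3: b = malloc(6) -> b = 5; heap: [0-4 ALLOC][5-10 ALLOC][11-26 FREE]
Op 4: c = malloc(5) -> c = 11; heap: [0-4 ALLOC][5-10 ALLOC][11-15 ALLOC][16-26 FREE]
Op 5: c = realloc(c, 10) -> c = 11; heap: [0-4 ALLOC][5-10 ALLOC][11-20 ALLOC][21-26 FREE]
Op 6: c = realloc(c, 2) -> c = 11; heap: [0-4 ALLOC][5-10 ALLOC][11-12 ALLOC][13-26 FREE]
free(c): c = 11 -> block [11-12 ALLOC]; mark free, coalesce with adjacent free neighbors -> [0-4 ALLOC][5-10 ALLOC][11-26 FREE]

Answer: [0-4 ALLOC][5-10 ALLOC][11-26 FREE]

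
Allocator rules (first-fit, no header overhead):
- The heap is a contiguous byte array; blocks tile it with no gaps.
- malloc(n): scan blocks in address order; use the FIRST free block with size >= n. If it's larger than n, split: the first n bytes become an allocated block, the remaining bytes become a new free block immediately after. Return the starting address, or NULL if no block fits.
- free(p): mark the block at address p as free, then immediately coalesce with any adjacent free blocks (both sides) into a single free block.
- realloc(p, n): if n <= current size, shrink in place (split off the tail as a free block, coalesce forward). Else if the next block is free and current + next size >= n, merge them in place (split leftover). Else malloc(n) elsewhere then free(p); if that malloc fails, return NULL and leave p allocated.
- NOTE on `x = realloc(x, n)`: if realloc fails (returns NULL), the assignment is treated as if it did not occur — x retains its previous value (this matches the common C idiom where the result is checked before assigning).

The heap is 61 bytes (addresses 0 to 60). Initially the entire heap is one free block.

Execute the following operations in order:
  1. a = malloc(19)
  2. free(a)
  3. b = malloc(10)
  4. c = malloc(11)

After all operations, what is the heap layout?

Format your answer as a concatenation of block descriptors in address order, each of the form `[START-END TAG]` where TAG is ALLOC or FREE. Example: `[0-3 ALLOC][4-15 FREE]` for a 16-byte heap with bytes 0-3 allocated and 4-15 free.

Op 1: a = malloc(19) -> a = 0; heap: [0-18 ALLOC][19-60 FREE]
Op 2: free(a) -> (freed a); heap: [0-60 FREE]
Op 3: b = malloc(10) -> b = 0; heap: [0-9 ALLOC][10-60 FREE]
Op 4: c = malloc(11) -> c = 10; heap: [0-9 ALLOC][10-20 ALLOC][21-60 FREE]

Answer: [0-9 ALLOC][10-20 ALLOC][21-60 FREE]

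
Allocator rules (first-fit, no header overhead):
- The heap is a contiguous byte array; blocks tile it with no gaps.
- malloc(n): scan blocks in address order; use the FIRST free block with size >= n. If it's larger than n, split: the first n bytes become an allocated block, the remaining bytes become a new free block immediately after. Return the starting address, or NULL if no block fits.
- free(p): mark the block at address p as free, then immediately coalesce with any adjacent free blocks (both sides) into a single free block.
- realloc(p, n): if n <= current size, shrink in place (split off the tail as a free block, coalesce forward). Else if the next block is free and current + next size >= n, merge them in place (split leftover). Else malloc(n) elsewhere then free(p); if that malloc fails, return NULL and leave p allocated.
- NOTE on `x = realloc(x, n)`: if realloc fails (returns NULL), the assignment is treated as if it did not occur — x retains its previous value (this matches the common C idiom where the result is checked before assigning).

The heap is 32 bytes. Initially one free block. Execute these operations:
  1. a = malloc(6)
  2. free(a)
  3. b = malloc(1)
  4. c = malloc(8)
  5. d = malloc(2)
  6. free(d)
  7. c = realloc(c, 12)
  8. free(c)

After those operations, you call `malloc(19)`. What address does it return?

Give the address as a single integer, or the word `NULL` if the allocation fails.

Answer: 1

Derivation:
Op 1: a = malloc(6) -> a = 0; heap: [0-5 ALLOC][6-31 FREE]
Op 2: free(a) -> (freed a); heap: [0-31 FREE]
Op 3: b = malloc(1) -> b = 0; heap: [0-0 ALLOC][1-31 FREE]
Op 4: c = malloc(8) -> c = 1; heap: [0-0 ALLOC][1-8 ALLOC][9-31 FREE]
Op 5: d = malloc(2) -> d = 9; heap: [0-0 ALLOC][1-8 ALLOC][9-10 ALLOC][11-31 FREE]
Op 6: free(d) -> (freed d); heap: [0-0 ALLOC][1-8 ALLOC][9-31 FREE]
Op 7: c = realloc(c, 12) -> c = 1; heap: [0-0 ALLOC][1-12 ALLOC][13-31 FREE]
Op 8: free(c) -> (freed c); heap: [0-0 ALLOC][1-31 FREE]
malloc(19): first-fit scan over [0-0 ALLOC][1-31 FREE] -> 1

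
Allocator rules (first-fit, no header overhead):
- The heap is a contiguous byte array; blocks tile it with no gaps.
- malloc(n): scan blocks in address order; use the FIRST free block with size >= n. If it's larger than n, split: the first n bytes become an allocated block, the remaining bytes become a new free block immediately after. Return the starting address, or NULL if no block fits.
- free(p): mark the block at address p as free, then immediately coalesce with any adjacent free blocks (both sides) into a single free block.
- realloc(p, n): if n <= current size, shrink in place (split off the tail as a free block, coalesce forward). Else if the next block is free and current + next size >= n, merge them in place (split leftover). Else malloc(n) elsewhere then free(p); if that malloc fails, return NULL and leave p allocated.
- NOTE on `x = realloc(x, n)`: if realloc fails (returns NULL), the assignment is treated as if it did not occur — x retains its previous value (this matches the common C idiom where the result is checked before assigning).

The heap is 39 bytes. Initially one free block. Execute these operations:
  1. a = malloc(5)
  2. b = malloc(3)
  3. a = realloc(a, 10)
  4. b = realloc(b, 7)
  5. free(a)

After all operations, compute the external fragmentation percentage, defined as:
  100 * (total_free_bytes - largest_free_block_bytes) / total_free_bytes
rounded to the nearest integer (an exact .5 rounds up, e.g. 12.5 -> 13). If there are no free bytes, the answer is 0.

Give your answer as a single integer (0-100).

Op 1: a = malloc(5) -> a = 0; heap: [0-4 ALLOC][5-38 FREE]
Op 2: b = malloc(3) -> b = 5; heap: [0-4 ALLOC][5-7 ALLOC][8-38 FREE]
Op 3: a = realloc(a, 10) -> a = 8; heap: [0-4 FREE][5-7 ALLOC][8-17 ALLOC][18-38 FREE]
Op 4: b = realloc(b, 7) -> b = 18; heap: [0-7 FREE][8-17 ALLOC][18-24 ALLOC][25-38 FREE]
Op 5: free(a) -> (freed a); heap: [0-17 FREE][18-24 ALLOC][25-38 FREE]
Free blocks: [18 14] total_free=32 largest=18 -> 100*(32-18)/32 = 1400/32 = 43.75 -> rounds to 44

Answer: 44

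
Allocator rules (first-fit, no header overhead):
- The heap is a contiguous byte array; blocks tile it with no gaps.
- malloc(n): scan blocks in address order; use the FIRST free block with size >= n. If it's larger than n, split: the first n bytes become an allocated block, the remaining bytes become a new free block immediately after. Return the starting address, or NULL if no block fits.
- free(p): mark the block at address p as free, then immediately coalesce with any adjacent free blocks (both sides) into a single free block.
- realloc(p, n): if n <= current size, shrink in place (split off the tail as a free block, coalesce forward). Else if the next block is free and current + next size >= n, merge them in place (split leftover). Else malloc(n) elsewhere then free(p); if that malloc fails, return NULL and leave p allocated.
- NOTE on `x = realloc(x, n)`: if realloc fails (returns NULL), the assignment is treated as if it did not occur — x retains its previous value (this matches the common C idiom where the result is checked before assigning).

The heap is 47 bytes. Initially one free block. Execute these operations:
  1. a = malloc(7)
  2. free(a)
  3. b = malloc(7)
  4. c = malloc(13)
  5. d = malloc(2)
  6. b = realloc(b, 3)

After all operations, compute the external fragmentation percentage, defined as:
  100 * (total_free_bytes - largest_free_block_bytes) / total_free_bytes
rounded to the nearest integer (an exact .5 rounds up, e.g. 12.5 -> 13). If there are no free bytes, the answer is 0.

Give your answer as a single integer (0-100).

Op 1: a = malloc(7) -> a = 0; heap: [0-6 ALLOC][7-46 FREE]
Op 2: free(a) -> (freed a); heap: [0-46 FREE]
Op 3: b = malloc(7) -> b = 0; heap: [0-6 ALLOC][7-46 FREE]
Op 4: c = malloc(13) -> c = 7; heap: [0-6 ALLOC][7-19 ALLOC][20-46 FREE]
Op 5: d = malloc(2) -> d = 20; heap: [0-6 ALLOC][7-19 ALLOC][20-21 ALLOC][22-46 FREE]
Op 6: b = realloc(b, 3) -> b = 0; heap: [0-2 ALLOC][3-6 FREE][7-19 ALLOC][20-21 ALLOC][22-46 FREE]
Free blocks: [4 25] total_free=29 largest=25 -> 100*(29-25)/29 = 400/29 ≈ 13.793 -> rounds to 14

Answer: 14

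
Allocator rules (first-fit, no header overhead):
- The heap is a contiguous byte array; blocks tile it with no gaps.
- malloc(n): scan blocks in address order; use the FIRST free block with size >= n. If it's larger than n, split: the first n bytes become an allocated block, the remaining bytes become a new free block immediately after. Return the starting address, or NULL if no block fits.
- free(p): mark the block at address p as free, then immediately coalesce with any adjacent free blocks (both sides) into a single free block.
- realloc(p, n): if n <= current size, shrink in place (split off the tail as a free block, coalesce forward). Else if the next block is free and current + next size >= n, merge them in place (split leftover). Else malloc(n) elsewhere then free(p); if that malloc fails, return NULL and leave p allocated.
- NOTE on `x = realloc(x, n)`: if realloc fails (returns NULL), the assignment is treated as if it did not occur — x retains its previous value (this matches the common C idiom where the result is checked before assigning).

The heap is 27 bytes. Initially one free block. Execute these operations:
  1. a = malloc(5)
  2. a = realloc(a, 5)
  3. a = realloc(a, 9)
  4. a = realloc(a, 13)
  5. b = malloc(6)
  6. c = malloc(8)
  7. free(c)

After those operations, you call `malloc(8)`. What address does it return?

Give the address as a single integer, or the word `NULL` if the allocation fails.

Answer: 19

Derivation:
Op 1: a = malloc(5) -> a = 0; heap: [0-4 ALLOC][5-26 FREE]
Op 2: a = realloc(a, 5) -> a = 0; heap: [0-4 ALLOC][5-26 FREE]
Op 3: a = realloc(a, 9) -> a = 0; heap: [0-8 ALLOC][9-26 FREE]
Op 4: a = realloc(a, 13) -> a = 0; heap: [0-12 ALLOC][13-26 FREE]
Op 5: b = malloc(6) -> b = 13; heap: [0-12 ALLOC][13-18 ALLOC][19-26 FREE]
Op 6: c = malloc(8) -> c = 19; heap: [0-12 ALLOC][13-18 ALLOC][19-26 ALLOC]
Op 7: free(c) -> (freed c); heap: [0-12 ALLOC][13-18 ALLOC][19-26 FREE]
malloc(8): first-fit scan over [0-12 ALLOC][13-18 ALLOC][19-26 FREE] -> 19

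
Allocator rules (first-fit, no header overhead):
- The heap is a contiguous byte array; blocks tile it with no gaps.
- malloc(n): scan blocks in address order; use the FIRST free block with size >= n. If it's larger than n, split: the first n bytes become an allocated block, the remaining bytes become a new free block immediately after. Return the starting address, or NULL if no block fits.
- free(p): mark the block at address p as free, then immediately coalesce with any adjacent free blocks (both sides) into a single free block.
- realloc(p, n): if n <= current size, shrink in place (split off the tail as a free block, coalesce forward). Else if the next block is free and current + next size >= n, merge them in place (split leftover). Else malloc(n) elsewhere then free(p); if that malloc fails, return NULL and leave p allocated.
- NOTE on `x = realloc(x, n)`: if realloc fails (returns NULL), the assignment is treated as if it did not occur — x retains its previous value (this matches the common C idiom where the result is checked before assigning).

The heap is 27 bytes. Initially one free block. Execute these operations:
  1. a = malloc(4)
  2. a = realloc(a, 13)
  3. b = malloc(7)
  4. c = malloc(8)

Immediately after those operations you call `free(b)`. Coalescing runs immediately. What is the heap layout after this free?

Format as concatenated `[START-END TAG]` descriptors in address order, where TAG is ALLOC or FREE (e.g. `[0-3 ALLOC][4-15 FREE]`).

Answer: [0-12 ALLOC][13-26 FREE]

Derivation:
Op 1: a = malloc(4) -> a = 0; heap: [0-3 ALLOC][4-26 FREE]
Op 2: a = realloc(a, 13) -> a = 0; heap: [0-12 ALLOC][13-26 FREE]
Op 3: b = malloc(7) -> b = 13; heap: [0-12 ALLOC][13-19 ALLOC][20-26 FREE]
Op 4: c = malloc(8) -> c = NULL; heap: [0-12 ALLOC][13-19 ALLOC][20-26 FREE]
free(b): b = 13 -> block [13-19 ALLOC]; mark free, coalesce with adjacent free neighbors -> [0-12 ALLOC][13-26 FREE]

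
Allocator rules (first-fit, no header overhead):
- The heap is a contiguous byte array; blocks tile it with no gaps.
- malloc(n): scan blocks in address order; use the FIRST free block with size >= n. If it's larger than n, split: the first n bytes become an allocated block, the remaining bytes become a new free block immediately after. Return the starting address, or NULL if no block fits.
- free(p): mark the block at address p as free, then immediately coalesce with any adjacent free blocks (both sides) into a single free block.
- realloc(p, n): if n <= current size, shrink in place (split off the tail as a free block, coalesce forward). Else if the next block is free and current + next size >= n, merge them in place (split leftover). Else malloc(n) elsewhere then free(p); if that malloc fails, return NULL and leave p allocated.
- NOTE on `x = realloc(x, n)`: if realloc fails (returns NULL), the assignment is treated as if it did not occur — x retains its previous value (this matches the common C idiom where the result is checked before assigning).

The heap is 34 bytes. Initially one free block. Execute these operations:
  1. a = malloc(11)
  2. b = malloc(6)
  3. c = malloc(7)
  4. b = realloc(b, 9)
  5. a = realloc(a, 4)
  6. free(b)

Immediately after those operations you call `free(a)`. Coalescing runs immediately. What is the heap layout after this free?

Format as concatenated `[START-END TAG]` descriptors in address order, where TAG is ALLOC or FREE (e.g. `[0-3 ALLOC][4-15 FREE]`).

Op 1: a = malloc(11) -> a = 0; heap: [0-10 ALLOC][11-33 FREE]
Op 2: b = malloc(6) -> b = 11; heap: [0-10 ALLOC][11-16 ALLOC][17-33 FREE]
Op 3: c = malloc(7) -> c = 17; heap: [0-10 ALLOC][11-16 ALLOC][17-23 ALLOC][24-33 FREE]
Op 4: b = realloc(b, 9) -> b = 24; heap: [0-10 ALLOC][11-16 FREE][17-23 ALLOC][24-32 ALLOC][33-33 FREE]
Op 5: a = realloc(a, 4) -> a = 0; heap: [0-3 ALLOC][4-16 FREE][17-23 ALLOC][24-32 ALLOC][33-33 FREE]
Op 6: free(b) -> (freed b); heap: [0-3 ALLOC][4-16 FREE][17-23 ALLOC][24-33 FREE]
free(a): a = 0 -> block [0-3 ALLOC]; mark free, coalesce with adjacent free neighbors -> [0-16 FREE][17-23 ALLOC][24-33 FREE]

Answer: [0-16 FREE][17-23 ALLOC][24-33 FREE]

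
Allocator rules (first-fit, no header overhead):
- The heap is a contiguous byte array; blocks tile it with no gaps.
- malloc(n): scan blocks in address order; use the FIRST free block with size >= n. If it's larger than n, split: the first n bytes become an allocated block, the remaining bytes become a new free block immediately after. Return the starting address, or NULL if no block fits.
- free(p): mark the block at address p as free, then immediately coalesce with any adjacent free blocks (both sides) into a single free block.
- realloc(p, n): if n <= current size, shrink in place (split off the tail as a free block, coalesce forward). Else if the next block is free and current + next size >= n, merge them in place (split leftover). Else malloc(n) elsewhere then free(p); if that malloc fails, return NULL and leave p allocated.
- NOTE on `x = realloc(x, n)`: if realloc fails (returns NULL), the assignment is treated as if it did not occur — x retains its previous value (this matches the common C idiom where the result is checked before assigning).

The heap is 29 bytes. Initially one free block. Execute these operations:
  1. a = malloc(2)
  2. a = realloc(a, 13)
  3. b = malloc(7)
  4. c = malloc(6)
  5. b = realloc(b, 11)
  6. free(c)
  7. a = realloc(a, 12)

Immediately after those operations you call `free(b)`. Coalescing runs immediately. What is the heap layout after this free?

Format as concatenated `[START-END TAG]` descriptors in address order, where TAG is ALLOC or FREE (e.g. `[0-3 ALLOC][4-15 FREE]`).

Op 1: a = malloc(2) -> a = 0; heap: [0-1 ALLOC][2-28 FREE]
Op 2: a = realloc(a, 13) -> a = 0; heap: [0-12 ALLOC][13-28 FREE]
Op 3: b = malloc(7) -> b = 13; heap: [0-12 ALLOC][13-19 ALLOC][20-28 FREE]
Op 4: c = malloc(6) -> c = 20; heap: [0-12 ALLOC][13-19 ALLOC][20-25 ALLOC][26-28 FREE]
Op 5: b = realloc(b, 11) -> NULL (b unchanged); heap: [0-12 ALLOC][13-19 ALLOC][20-25 ALLOC][26-28 FREE]
Op 6: free(c) -> (freed c); heap: [0-12 ALLOC][13-19 ALLOC][20-28 FREE]
Op 7: a = realloc(a, 12) -> a = 0; heap: [0-11 ALLOC][12-12 FREE][13-19 ALLOC][20-28 FREE]
free(b): b = 13 -> block [13-19 ALLOC]; mark free, coalesce with adjacent free neighbors -> [0-11 ALLOC][12-28 FREE]

Answer: [0-11 ALLOC][12-28 FREE]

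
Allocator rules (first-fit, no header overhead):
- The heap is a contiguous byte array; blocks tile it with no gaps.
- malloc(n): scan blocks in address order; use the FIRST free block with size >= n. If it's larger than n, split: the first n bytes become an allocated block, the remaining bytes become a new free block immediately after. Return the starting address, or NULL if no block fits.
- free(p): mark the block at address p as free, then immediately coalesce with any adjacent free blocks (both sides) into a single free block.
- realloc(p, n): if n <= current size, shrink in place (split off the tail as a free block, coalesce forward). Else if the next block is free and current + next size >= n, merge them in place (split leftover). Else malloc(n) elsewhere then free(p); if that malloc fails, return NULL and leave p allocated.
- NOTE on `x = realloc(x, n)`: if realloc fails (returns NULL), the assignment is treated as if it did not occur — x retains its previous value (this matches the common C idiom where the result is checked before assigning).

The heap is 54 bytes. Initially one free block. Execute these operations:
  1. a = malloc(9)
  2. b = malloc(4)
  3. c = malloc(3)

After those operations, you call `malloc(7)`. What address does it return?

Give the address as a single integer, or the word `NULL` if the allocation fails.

Answer: 16

Derivation:
Op 1: a = malloc(9) -> a = 0; heap: [0-8 ALLOC][9-53 FREE]
Op 2: b = malloc(4) -> b = 9; heap: [0-8 ALLOC][9-12 ALLOC][13-53 FREE]
Op 3: c = malloc(3) -> c = 13; heap: [0-8 ALLOC][9-12 ALLOC][13-15 ALLOC][16-53 FREE]
malloc(7): first-fit scan over [0-8 ALLOC][9-12 ALLOC][13-15 ALLOC][16-53 FREE] -> 16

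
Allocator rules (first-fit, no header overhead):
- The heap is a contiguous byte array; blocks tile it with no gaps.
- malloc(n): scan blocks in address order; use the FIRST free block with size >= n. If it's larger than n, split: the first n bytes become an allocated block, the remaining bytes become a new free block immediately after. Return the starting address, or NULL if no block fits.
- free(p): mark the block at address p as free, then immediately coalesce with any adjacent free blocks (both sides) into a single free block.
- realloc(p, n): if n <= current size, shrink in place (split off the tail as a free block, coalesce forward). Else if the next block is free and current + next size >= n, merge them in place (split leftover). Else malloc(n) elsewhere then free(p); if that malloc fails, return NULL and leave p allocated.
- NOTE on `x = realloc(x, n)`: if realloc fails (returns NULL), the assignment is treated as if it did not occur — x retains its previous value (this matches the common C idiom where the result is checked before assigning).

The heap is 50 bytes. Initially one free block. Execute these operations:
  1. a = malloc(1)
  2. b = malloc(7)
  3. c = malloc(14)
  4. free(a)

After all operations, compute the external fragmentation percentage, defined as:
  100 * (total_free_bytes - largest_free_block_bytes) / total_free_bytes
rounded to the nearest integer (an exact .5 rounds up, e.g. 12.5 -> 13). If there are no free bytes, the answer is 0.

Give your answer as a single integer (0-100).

Op 1: a = malloc(1) -> a = 0; heap: [0-0 ALLOC][1-49 FREE]
Op 2: b = malloc(7) -> b = 1; heap: [0-0 ALLOC][1-7 ALLOC][8-49 FREE]
Op 3: c = malloc(14) -> c = 8; heap: [0-0 ALLOC][1-7 ALLOC][8-21 ALLOC][22-49 FREE]
Op 4: free(a) -> (freed a); heap: [0-0 FREE][1-7 ALLOC][8-21 ALLOC][22-49 FREE]
Free blocks: [1 28] total_free=29 largest=28 -> 100*(29-28)/29 = 100/29 ≈ 3.448 -> rounds to 3

Answer: 3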